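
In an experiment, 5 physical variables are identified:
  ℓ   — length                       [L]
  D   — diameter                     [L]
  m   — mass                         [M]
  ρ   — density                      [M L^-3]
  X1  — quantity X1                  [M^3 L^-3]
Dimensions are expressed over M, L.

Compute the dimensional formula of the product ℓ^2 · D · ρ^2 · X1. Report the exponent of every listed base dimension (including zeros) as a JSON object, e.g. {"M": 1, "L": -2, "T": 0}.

Write exponents as rows M,L / cols ℓ,D,m,ρ,X1:
  M: [ 0  0  1  1  3]
  L: [ 1  1  0 -3 -3]
  [M]: (2)·0+(1)·0+(2)·1+(1)·3 = 5
  [L]: (2)·1+(1)·1+(2)·-3+(1)·-3 = -6
⇒ M^5 L^-6

{"M": 5, "L": -6}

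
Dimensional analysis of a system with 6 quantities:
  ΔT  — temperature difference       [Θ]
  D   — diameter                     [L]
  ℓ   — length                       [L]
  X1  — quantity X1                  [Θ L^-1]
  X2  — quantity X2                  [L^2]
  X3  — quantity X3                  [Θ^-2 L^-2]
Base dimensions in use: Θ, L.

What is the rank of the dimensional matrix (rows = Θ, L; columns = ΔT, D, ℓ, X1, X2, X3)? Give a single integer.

Exponent matrix [Θ,L] × [ΔT,D,ℓ,X1,X2,X3]:
  Θ: [ 1  0  0  1  0 -2]
  L: [ 0  1  1 -1  2 -2]
Row reduction gives pivot columns ΔT,D; rank = 2

2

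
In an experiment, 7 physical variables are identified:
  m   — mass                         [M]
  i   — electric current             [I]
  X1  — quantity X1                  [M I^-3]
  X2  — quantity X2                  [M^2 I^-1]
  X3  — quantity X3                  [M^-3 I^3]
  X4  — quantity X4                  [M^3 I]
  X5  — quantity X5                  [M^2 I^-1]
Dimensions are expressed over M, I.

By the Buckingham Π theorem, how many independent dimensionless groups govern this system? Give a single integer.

Exponent matrix [M,I] × [m,i,X1,X2,X3,X4,X5]:
  M: [ 1  0  1  2 -3  3  2]
  I: [ 0  1 -3 -1  3  1 -1]
RREF → pivots at {m,i} ⇒ r = 2
Π count = n − r = 7 − 2 = 5

5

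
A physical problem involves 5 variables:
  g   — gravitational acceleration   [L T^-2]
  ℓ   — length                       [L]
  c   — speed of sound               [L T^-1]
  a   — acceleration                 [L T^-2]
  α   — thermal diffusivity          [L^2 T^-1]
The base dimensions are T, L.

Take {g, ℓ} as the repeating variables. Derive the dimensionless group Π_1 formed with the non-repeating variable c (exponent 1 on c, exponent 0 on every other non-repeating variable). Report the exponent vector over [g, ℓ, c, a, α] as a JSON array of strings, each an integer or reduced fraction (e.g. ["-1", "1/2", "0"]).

Dimensional matrix (T×L by g×ℓ×c×a×α):
  T: [-2  0 -1 -2 -1]
  L: [ 1  1  1  1  2]
RREF → pivots at {g,ℓ} ⇒ r = 2
Repeat: g,ℓ; free: c,a,α
RREF:
  r0: [   1    0  1/2    1  1/2]
  r1: [   0    1  1/2    0  3/2]
Fix exponent of c at 1, a at 0, α at 0; solve each RREF row for its pivot's exponent:
  r0: exp(g) + (1/2)·1 = 0 ⇒ exp(g) = -1/2
  r1: exp(ℓ) + (1/2)·1 = 0 ⇒ exp(ℓ) = -1/2
Π_1 = g^(-1/2) · ℓ^(-1/2) · c

["-1/2", "-1/2", "1", "0", "0"]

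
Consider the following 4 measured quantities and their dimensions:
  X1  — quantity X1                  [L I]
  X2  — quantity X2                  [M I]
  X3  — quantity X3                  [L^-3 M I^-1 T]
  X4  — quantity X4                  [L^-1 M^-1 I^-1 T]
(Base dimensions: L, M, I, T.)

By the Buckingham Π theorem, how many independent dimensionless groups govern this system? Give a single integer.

Dimensional matrix (L×M×I×T by X1×X2×X3×X4):
  L: [ 1  0 -3 -1]
  M: [ 0  1  1 -1]
  I: [ 1  1 -1 -1]
  T: [ 0  0  1  1]
Row reduction gives pivot columns X1,X2,X3; rank = 3
4 vars − rank 3 = 1 Π group

1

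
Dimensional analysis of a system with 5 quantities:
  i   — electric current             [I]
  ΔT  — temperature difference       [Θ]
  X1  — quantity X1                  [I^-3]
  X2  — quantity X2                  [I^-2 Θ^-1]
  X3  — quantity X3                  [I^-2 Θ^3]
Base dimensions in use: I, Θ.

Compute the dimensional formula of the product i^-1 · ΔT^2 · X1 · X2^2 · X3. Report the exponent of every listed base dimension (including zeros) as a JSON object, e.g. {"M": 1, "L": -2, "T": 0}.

Dimensional matrix (I×Θ by i×ΔT×X1×X2×X3):
  I: [ 1  0 -3 -2 -2]
  Θ: [ 0  1  0 -1  3]
  [I]: (-1)·1+(2)·0+(1)·-3+(2)·-2+(1)·-2 = -10
  [Θ]: (-1)·0+(2)·1+(1)·0+(2)·-1+(1)·3 = 3
⇒ I^-10 Θ^3

{"I": -10, "Θ": 3}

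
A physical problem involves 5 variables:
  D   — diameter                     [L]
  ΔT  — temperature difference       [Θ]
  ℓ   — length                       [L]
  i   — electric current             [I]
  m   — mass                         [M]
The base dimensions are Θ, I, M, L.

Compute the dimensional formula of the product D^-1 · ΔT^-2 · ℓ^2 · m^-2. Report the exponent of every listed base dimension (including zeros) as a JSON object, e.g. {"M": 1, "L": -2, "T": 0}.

Exponent matrix [Θ,I,M,L] × [D,ΔT,ℓ,i,m]:
  Θ: [ 0  1  0  0  0]
  I: [ 0  0  0  1  0]
  M: [ 0  0  0  0  1]
  L: [ 1  0  1  0  0]
  [Θ]: (-1)·0+(-2)·1+(2)·0+(-2)·0 = -2
  [I]: (-1)·0+(-2)·0+(2)·0+(-2)·0 = 0
  [M]: (-1)·0+(-2)·0+(2)·0+(-2)·1 = -2
  [L]: (-1)·1+(-2)·0+(2)·1+(-2)·0 = 1
⇒ Θ^-2 M^-2 L

{"Θ": -2, "I": 0, "M": -2, "L": 1}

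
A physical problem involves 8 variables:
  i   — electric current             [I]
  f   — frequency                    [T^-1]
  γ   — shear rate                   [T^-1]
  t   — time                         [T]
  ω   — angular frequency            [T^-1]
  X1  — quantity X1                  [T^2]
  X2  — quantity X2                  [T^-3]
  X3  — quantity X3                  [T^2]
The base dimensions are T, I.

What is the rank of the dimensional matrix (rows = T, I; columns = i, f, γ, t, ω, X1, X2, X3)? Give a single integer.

2

Dimensional matrix (T×I by i×f×γ×t×ω×X1×X2×X3):
  T: [ 0 -1 -1  1 -1  2 -3  2]
  I: [ 1  0  0  0  0  0  0  0]
Row reduction gives pivot columns i,f; rank = 2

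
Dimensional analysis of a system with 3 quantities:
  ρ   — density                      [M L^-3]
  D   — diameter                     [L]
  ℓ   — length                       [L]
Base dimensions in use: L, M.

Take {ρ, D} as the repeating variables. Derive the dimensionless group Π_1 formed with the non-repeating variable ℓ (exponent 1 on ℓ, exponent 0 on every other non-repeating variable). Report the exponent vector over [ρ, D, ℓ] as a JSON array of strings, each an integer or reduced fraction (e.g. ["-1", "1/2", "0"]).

Exponent matrix [L,M] × [ρ,D,ℓ]:
  L: [-3  1  1]
  M: [ 1  0  0]
RREF → pivots at {ρ,D} ⇒ r = 2
Pivot set = {ρ,D}, free = {ℓ}
RREF:
  r0: [   1    0    0]
  r1: [   0    1    1]
Fix exponent of ℓ at 1; solve each RREF row for its pivot's exponent:
  r0: exp(ρ) + (0)·1 = 0 ⇒ exp(ρ) = 0
  r1: exp(D) + (1)·1 = 0 ⇒ exp(D) = -1
Π_1 = D^-1 · ℓ

["0", "-1", "1"]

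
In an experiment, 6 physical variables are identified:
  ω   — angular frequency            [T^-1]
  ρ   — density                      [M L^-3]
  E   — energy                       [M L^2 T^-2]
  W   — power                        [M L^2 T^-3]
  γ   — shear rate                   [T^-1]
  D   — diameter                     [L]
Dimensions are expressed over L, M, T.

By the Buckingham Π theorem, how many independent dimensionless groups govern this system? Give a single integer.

3

Write exponents as rows L,M,T / cols ω,ρ,E,W,γ,D:
  L: [ 0 -3  2  2  0  1]
  M: [ 0  1  1  1  0  0]
  T: [-1  0 -2 -3 -1  0]
Echelon form has 3 nonzero rows (pivots: ω,ρ,E)
6 vars − rank 3 = 3 Π groups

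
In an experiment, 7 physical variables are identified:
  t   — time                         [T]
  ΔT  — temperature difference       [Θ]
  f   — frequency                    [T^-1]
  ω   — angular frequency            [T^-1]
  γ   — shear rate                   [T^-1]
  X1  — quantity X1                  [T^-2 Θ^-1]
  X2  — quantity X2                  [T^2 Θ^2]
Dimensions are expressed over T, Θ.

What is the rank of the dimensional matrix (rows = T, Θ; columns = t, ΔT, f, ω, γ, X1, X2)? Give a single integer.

2

Dimensional matrix (T×Θ by t×ΔT×f×ω×γ×X1×X2):
  T: [ 1  0 -1 -1 -1 -2  2]
  Θ: [ 0  1  0  0  0 -1  2]
Row reduction gives pivot columns t,ΔT; rank = 2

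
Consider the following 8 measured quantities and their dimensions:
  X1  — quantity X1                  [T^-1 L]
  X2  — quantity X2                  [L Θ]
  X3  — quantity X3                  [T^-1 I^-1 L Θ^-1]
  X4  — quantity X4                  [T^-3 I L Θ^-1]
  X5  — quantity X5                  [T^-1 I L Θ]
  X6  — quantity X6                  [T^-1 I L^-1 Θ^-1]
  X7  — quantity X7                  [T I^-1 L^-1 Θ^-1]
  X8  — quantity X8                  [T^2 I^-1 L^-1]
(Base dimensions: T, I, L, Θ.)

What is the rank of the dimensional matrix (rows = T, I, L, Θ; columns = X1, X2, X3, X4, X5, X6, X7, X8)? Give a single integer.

Dimensional matrix (T×I×L×Θ by X1×X2×X3×X4×X5×X6×X7×X8):
  T: [-1  0 -1 -3 -1 -1  1  2]
  I: [ 0  0 -1  1  1  1 -1 -1]
  L: [ 1  1  1  1  1 -1 -1 -1]
  Θ: [ 0  1 -1 -1  1 -1 -1  0]
Row reduction gives pivot columns X1,X2,X3; rank = 3

3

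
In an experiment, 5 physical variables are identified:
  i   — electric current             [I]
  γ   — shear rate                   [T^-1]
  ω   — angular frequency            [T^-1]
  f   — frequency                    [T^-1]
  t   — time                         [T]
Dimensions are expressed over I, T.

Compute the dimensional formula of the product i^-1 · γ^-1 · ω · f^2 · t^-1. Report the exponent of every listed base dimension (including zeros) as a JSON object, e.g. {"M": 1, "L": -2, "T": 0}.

{"I": -1, "T": -3}

Dimensional matrix (I×T by i×γ×ω×f×t):
  I: [ 1  0  0  0  0]
  T: [ 0 -1 -1 -1  1]
  [I]: (-1)·1+(-1)·0+(1)·0+(2)·0+(-1)·0 = -1
  [T]: (-1)·0+(-1)·-1+(1)·-1+(2)·-1+(-1)·1 = -3
⇒ I^-1 T^-3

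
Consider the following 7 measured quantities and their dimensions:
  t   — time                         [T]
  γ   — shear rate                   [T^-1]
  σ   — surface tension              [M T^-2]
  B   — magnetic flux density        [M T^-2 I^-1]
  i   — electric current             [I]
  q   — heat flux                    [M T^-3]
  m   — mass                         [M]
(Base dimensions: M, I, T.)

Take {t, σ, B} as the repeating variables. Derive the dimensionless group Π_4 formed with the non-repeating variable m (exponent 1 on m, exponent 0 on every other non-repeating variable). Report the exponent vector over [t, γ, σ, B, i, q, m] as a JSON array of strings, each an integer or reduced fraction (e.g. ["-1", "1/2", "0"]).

Exponent matrix [M,I,T] × [t,γ,σ,B,i,q,m]:
  M: [ 0  0  1  1  0  1  1]
  I: [ 0  0  0 -1  1  0  0]
  T: [ 1 -1 -2 -2  0 -3  0]
Echelon form has 3 nonzero rows (pivots: t,σ,B)
Repeat: t,σ,B; free: γ,i,q,m
RREF:
  r0: [   1   -1    0    0    0   -1    2]
  r1: [   0    0    1    0    1    1    1]
  r2: [   0    0    0    1   -1    0    0]
Fix exponent of m at 1, γ at 0, i at 0, q at 0; solve each RREF row for its pivot's exponent:
  r0: exp(t) + (2)·1 = 0 ⇒ exp(t) = -2
  r1: exp(σ) + (1)·1 = 0 ⇒ exp(σ) = -1
  r2: exp(B) + (0)·1 = 0 ⇒ exp(B) = 0
Π_4 = t^-2 · σ^-1 · m

["-2", "0", "-1", "0", "0", "0", "1"]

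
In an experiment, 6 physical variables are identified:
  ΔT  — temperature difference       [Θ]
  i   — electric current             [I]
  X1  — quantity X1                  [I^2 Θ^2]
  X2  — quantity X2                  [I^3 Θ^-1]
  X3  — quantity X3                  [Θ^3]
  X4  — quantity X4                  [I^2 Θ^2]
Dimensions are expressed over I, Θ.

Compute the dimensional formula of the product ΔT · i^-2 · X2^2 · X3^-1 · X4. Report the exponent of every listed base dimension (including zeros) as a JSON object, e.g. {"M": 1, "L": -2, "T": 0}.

Exponent matrix [I,Θ] × [ΔT,i,X1,X2,X3,X4]:
  I: [ 0  1  2  3  0  2]
  Θ: [ 1  0  2 -1  3  2]
  [I]: (1)·0+(-2)·1+(2)·3+(-1)·0+(1)·2 = 6
  [Θ]: (1)·1+(-2)·0+(2)·-1+(-1)·3+(1)·2 = -2
⇒ I^6 Θ^-2

{"I": 6, "Θ": -2}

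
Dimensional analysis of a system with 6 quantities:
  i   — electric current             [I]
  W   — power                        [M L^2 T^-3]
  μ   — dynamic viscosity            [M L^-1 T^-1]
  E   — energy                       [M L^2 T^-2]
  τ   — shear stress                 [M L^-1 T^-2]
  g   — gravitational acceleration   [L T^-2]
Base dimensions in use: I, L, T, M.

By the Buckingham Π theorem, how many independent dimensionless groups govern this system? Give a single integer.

Write exponents as rows I,L,T,M / cols i,W,μ,E,τ,g:
  I: [ 1  0  0  0  0  0]
  L: [ 0  2 -1  2 -1  1]
  T: [ 0 -3 -1 -2 -2 -2]
  M: [ 0  1  1  1  1  0]
RREF → pivots at {i,W,μ,E} ⇒ r = 4
n=6, r=4 ⇒ 2 dimensionless groups

2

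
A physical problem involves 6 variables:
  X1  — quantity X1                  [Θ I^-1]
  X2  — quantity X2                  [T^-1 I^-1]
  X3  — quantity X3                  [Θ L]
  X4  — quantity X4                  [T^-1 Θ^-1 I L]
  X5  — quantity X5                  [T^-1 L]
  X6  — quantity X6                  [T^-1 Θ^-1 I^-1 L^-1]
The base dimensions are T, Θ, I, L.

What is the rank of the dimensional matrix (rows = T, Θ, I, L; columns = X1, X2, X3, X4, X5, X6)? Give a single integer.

3

Write exponents as rows T,Θ,I,L / cols X1,X2,X3,X4,X5,X6:
  T: [ 0 -1  0 -1 -1 -1]
  Θ: [ 1  0  1 -1  0 -1]
  I: [-1 -1  0  1  0 -1]
  L: [ 0  0  1  1  1 -1]
Row reduction gives pivot columns X1,X2,X3; rank = 3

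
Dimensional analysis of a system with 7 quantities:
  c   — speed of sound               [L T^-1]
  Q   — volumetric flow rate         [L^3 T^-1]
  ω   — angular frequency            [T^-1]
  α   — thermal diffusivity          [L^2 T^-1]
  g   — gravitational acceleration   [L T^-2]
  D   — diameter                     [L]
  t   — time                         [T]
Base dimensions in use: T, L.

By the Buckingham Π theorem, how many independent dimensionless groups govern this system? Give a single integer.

Exponent matrix [T,L] × [c,Q,ω,α,g,D,t]:
  T: [-1 -1 -1 -1 -2  0  1]
  L: [ 1  3  0  2  1  1  0]
RREF → pivots at {c,Q} ⇒ r = 2
7 vars − rank 2 = 5 Π groups

5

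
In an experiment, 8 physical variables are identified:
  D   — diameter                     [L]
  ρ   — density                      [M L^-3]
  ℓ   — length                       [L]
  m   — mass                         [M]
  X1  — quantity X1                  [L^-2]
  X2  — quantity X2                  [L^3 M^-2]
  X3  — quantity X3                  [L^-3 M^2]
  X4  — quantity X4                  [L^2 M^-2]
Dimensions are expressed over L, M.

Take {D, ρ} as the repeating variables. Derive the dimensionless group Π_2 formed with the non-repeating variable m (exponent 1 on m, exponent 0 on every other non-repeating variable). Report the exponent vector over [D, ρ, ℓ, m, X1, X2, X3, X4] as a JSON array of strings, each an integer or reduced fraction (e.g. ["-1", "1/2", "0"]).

Write exponents as rows L,M / cols D,ρ,ℓ,m,X1,X2,X3,X4:
  L: [ 1 -3  1  0 -2  3 -3  2]
  M: [ 0  1  0  1  0 -2  2 -2]
Row reduction gives pivot columns D,ρ; rank = 2
Repeat: D,ρ; free: ℓ,m,X1,X2,X3,X4
RREF:
  r0: [   1    0    1    3   -2   -3    3   -4]
  r1: [   0    1    0    1    0   -2    2   -2]
Fix exponent of m at 1, ℓ at 0, X1 at 0, X2 at 0, X3 at 0, X4 at 0; solve each RREF row for its pivot's exponent:
  r0: exp(D) + (3)·1 = 0 ⇒ exp(D) = -3
  r1: exp(ρ) + (1)·1 = 0 ⇒ exp(ρ) = -1
Π_2 = D^-3 · ρ^-1 · m

["-3", "-1", "0", "1", "0", "0", "0", "0"]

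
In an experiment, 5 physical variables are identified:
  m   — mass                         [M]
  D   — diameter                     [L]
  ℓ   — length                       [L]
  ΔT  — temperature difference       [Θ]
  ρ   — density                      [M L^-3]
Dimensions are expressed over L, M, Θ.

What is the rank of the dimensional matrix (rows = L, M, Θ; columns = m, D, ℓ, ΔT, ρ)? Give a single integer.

3

Exponent matrix [L,M,Θ] × [m,D,ℓ,ΔT,ρ]:
  L: [ 0  1  1  0 -3]
  M: [ 1  0  0  0  1]
  Θ: [ 0  0  0  1  0]
RREF → pivots at {m,D,ΔT} ⇒ r = 3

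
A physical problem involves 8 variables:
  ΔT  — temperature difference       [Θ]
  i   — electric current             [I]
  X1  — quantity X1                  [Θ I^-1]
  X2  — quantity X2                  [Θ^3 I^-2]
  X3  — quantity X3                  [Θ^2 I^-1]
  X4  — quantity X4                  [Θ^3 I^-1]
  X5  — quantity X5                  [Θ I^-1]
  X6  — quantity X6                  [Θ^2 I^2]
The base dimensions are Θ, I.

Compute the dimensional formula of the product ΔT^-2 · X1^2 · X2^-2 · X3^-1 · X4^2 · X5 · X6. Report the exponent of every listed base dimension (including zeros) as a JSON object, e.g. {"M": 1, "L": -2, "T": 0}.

{"Θ": 1, "I": 2}

Dimensional matrix (Θ×I by ΔT×i×X1×X2×X3×X4×X5×X6):
  Θ: [ 1  0  1  3  2  3  1  2]
  I: [ 0  1 -1 -2 -1 -1 -1  2]
  [Θ]: (-2)·1+(2)·1+(-2)·3+(-1)·2+(2)·3+(1)·1+(1)·2 = 1
  [I]: (-2)·0+(2)·-1+(-2)·-2+(-1)·-1+(2)·-1+(1)·-1+(1)·2 = 2
⇒ Θ I^2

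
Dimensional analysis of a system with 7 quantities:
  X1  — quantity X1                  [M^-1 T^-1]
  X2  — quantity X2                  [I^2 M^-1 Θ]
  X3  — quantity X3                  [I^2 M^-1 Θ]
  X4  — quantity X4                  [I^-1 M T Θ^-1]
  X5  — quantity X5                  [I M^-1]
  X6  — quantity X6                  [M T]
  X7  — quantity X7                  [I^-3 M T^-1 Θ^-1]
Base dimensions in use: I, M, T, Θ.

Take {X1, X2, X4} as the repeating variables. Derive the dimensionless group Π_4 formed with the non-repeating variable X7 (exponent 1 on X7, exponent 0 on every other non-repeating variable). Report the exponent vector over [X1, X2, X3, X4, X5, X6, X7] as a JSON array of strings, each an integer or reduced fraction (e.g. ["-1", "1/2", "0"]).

Dimensional matrix (I×M×T×Θ by X1×X2×X3×X4×X5×X6×X7):
  I: [ 0  2  2 -1  1  0 -3]
  M: [-1 -1 -1  1 -1  1  1]
  T: [-1  0  0  1  0  1 -1]
  Θ: [ 0  1  1 -1  0  0 -1]
Row reduction gives pivot columns X1,X2,X4; rank = 3
Repeat: X1,X2,X4; free: X3,X5,X6,X7
RREF:
  r0: [   1    0    0    0    1   -1    0]
  r1: [   0    1    1    0    1    0   -2]
  r2: [   0    0    0    1    1    0   -1]
  r3: [   0    0    0    0    0    0    0]
Fix exponent of X7 at 1, X3 at 0, X5 at 0, X6 at 0; solve each RREF row for its pivot's exponent:
  r0: exp(X1) + (0)·1 = 0 ⇒ exp(X1) = 0
  r1: exp(X2) + (-2)·1 = 0 ⇒ exp(X2) = 2
  r2: exp(X4) + (-1)·1 = 0 ⇒ exp(X4) = 1
Π_4 = X2^2 · X4 · X7

["0", "2", "0", "1", "0", "0", "1"]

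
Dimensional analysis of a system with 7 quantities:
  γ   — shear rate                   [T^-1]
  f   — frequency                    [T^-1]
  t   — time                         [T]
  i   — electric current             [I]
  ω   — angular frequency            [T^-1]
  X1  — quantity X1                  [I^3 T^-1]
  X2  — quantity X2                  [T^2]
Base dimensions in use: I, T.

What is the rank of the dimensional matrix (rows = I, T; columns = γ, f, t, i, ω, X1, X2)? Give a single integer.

2

Write exponents as rows I,T / cols γ,f,t,i,ω,X1,X2:
  I: [ 0  0  0  1  0  3  0]
  T: [-1 -1  1  0 -1 -1  2]
Echelon form has 2 nonzero rows (pivots: γ,i)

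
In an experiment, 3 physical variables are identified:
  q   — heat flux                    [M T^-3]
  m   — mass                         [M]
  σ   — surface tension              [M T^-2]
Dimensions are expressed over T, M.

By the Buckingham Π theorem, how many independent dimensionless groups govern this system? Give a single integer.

Exponent matrix [T,M] × [q,m,σ]:
  T: [-3  0 -2]
  M: [ 1  1  1]
RREF → pivots at {q,m} ⇒ r = 2
n=3, r=2 ⇒ 1 dimensionless group

1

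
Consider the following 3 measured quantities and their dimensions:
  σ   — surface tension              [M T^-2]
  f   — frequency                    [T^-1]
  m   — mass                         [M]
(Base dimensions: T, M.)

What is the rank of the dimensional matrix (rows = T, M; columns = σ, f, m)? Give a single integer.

Write exponents as rows T,M / cols σ,f,m:
  T: [-2 -1  0]
  M: [ 1  0  1]
Echelon form has 2 nonzero rows (pivots: σ,f)

2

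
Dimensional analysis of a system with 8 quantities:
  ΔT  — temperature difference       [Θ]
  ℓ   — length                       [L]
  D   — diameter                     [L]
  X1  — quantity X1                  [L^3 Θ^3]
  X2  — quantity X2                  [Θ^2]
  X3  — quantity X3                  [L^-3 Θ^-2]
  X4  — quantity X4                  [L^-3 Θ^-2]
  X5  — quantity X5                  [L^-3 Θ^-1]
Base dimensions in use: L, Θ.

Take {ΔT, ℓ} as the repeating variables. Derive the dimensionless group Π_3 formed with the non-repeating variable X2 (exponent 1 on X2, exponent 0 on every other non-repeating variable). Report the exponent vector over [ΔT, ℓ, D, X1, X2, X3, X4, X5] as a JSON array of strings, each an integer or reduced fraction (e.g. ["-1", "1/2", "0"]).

Write exponents as rows L,Θ / cols ΔT,ℓ,D,X1,X2,X3,X4,X5:
  L: [ 0  1  1  3  0 -3 -3 -3]
  Θ: [ 1  0  0  3  2 -2 -2 -1]
Row reduction gives pivot columns ΔT,ℓ; rank = 2
Repeat: ΔT,ℓ; free: D,X1,X2,X3,X4,X5
RREF:
  r0: [   1    0    0    3    2   -2   -2   -1]
  r1: [   0    1    1    3    0   -3   -3   -3]
Fix exponent of X2 at 1, D at 0, X1 at 0, X3 at 0, X4 at 0, X5 at 0; solve each RREF row for its pivot's exponent:
  r0: exp(ΔT) + (2)·1 = 0 ⇒ exp(ΔT) = -2
  r1: exp(ℓ) + (0)·1 = 0 ⇒ exp(ℓ) = 0
Π_3 = ΔT^-2 · X2

["-2", "0", "0", "0", "1", "0", "0", "0"]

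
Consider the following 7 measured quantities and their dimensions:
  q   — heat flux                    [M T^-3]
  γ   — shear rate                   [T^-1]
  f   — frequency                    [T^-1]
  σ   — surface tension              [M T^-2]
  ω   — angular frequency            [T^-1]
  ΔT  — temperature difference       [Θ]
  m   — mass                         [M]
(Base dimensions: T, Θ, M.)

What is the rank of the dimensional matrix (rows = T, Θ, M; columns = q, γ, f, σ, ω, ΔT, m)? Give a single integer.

3

Write exponents as rows T,Θ,M / cols q,γ,f,σ,ω,ΔT,m:
  T: [-3 -1 -1 -2 -1  0  0]
  Θ: [ 0  0  0  0  0  1  0]
  M: [ 1  0  0  1  0  0  1]
RREF → pivots at {q,γ,ΔT} ⇒ r = 3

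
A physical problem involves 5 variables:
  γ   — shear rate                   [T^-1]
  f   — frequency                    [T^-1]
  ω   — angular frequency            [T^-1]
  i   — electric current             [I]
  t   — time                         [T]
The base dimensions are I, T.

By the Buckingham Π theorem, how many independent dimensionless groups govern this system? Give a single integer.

Write exponents as rows I,T / cols γ,f,ω,i,t:
  I: [ 0  0  0  1  0]
  T: [-1 -1 -1  0  1]
RREF → pivots at {γ,i} ⇒ r = 2
Π count = n − r = 5 − 2 = 3

3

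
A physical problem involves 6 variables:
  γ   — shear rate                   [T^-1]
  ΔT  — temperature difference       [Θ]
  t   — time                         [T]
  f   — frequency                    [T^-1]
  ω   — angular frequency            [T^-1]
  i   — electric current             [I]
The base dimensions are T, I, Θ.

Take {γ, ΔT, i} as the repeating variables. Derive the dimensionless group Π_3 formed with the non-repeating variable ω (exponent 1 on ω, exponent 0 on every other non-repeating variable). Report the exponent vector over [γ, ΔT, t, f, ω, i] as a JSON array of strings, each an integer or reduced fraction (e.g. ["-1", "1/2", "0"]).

["-1", "0", "0", "0", "1", "0"]

Write exponents as rows T,I,Θ / cols γ,ΔT,t,f,ω,i:
  T: [-1  0  1 -1 -1  0]
  I: [ 0  0  0  0  0  1]
  Θ: [ 0  1  0  0  0  0]
Row reduction gives pivot columns γ,ΔT,i; rank = 3
Repeat: γ,ΔT,i; free: t,f,ω
RREF:
  r0: [   1    0   -1    1    1    0]
  r1: [   0    1    0    0    0    0]
  r2: [   0    0    0    0    0    1]
Fix exponent of ω at 1, t at 0, f at 0; solve each RREF row for its pivot's exponent:
  r0: exp(γ) + (1)·1 = 0 ⇒ exp(γ) = -1
  r1: exp(ΔT) + (0)·1 = 0 ⇒ exp(ΔT) = 0
  r2: exp(i) + (0)·1 = 0 ⇒ exp(i) = 0
Π_3 = γ^-1 · ω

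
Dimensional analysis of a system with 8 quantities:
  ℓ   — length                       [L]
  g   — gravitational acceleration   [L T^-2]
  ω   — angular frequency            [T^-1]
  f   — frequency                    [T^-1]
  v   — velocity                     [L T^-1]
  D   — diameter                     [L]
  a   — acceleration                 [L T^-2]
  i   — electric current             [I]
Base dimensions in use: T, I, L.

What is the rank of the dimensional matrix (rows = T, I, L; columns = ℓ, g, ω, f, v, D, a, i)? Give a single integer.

Write exponents as rows T,I,L / cols ℓ,g,ω,f,v,D,a,i:
  T: [ 0 -2 -1 -1 -1  0 -2  0]
  I: [ 0  0  0  0  0  0  0  1]
  L: [ 1  1  0  0  1  1  1  0]
Row reduction gives pivot columns ℓ,g,i; rank = 3

3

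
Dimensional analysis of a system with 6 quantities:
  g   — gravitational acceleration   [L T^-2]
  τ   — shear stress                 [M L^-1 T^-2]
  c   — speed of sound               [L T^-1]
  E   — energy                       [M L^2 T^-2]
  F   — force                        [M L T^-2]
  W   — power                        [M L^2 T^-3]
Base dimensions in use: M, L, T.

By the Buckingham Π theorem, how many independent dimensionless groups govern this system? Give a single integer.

Exponent matrix [M,L,T] × [g,τ,c,E,F,W]:
  M: [ 0  1  0  1  1  1]
  L: [ 1 -1  1  2  1  2]
  T: [-2 -2 -1 -2 -2 -3]
Row reduction gives pivot columns g,τ,c; rank = 3
Π count = n − r = 6 − 3 = 3

3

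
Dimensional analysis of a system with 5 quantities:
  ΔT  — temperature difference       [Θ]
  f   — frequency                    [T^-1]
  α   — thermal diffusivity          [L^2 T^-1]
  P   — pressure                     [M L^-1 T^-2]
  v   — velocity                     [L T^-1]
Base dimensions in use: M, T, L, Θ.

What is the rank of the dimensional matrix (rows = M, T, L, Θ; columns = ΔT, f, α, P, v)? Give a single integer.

4

Exponent matrix [M,T,L,Θ] × [ΔT,f,α,P,v]:
  M: [ 0  0  0  1  0]
  T: [ 0 -1 -1 -2 -1]
  L: [ 0  0  2 -1  1]
  Θ: [ 1  0  0  0  0]
Echelon form has 4 nonzero rows (pivots: ΔT,f,α,P)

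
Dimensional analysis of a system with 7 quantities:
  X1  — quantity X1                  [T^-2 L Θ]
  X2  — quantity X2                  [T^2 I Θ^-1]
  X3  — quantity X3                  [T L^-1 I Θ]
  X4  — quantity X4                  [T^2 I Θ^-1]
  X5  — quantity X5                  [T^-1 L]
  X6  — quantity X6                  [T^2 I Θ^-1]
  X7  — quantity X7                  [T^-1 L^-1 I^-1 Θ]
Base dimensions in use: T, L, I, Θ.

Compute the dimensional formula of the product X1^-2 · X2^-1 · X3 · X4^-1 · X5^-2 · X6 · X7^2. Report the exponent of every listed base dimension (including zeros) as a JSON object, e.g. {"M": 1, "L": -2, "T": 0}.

{"T": 3, "L": -7, "I": -2, "Θ": 2}

Exponent matrix [T,L,I,Θ] × [X1,X2,X3,X4,X5,X6,X7]:
  T: [-2  2  1  2 -1  2 -1]
  L: [ 1  0 -1  0  1  0 -1]
  I: [ 0  1  1  1  0  1 -1]
  Θ: [ 1 -1  1 -1  0 -1  1]
  [T]: (-2)·-2+(-1)·2+(1)·1+(-1)·2+(-2)·-1+(1)·2+(2)·-1 = 3
  [L]: (-2)·1+(-1)·0+(1)·-1+(-1)·0+(-2)·1+(1)·0+(2)·-1 = -7
  [I]: (-2)·0+(-1)·1+(1)·1+(-1)·1+(-2)·0+(1)·1+(2)·-1 = -2
  [Θ]: (-2)·1+(-1)·-1+(1)·1+(-1)·-1+(-2)·0+(1)·-1+(2)·1 = 2
⇒ T^3 L^-7 I^-2 Θ^2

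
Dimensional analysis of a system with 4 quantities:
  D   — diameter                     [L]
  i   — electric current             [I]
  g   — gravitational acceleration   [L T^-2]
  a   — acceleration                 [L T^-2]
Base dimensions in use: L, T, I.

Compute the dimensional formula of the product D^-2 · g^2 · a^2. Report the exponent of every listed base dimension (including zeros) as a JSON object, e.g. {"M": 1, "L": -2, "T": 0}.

Write exponents as rows L,T,I / cols D,i,g,a:
  L: [ 1  0  1  1]
  T: [ 0  0 -2 -2]
  I: [ 0  1  0  0]
  [L]: (-2)·1+(2)·1+(2)·1 = 2
  [T]: (-2)·0+(2)·-2+(2)·-2 = -8
  [I]: (-2)·0+(2)·0+(2)·0 = 0
⇒ L^2 T^-8

{"L": 2, "T": -8, "I": 0}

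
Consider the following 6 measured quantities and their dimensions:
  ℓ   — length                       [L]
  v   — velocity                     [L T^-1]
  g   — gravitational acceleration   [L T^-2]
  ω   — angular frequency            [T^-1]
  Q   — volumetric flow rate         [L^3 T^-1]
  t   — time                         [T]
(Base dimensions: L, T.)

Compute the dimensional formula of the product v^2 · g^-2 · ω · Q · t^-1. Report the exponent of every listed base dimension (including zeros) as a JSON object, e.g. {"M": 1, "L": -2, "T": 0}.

Exponent matrix [L,T] × [ℓ,v,g,ω,Q,t]:
  L: [ 1  1  1  0  3  0]
  T: [ 0 -1 -2 -1 -1  1]
  [L]: (2)·1+(-2)·1+(1)·0+(1)·3+(-1)·0 = 3
  [T]: (2)·-1+(-2)·-2+(1)·-1+(1)·-1+(-1)·1 = -1
⇒ L^3 T^-1

{"L": 3, "T": -1}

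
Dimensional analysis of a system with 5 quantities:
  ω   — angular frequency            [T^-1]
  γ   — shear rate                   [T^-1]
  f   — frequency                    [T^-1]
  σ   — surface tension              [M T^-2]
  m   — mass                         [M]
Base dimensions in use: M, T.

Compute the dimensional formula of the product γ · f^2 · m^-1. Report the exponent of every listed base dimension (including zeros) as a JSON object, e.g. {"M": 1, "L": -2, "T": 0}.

{"M": -1, "T": -3}

Write exponents as rows M,T / cols ω,γ,f,σ,m:
  M: [ 0  0  0  1  1]
  T: [-1 -1 -1 -2  0]
  [M]: (1)·0+(2)·0+(-1)·1 = -1
  [T]: (1)·-1+(2)·-1+(-1)·0 = -3
⇒ M^-1 T^-3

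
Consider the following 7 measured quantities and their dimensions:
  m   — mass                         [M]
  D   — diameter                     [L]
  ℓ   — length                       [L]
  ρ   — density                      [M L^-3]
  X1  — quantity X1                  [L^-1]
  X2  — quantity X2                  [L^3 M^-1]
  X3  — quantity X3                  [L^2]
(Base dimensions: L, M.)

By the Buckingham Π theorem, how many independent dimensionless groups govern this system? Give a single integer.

5

Dimensional matrix (L×M by m×D×ℓ×ρ×X1×X2×X3):
  L: [ 0  1  1 -3 -1  3  2]
  M: [ 1  0  0  1  0 -1  0]
Row reduction gives pivot columns m,D; rank = 2
7 vars − rank 2 = 5 Π groups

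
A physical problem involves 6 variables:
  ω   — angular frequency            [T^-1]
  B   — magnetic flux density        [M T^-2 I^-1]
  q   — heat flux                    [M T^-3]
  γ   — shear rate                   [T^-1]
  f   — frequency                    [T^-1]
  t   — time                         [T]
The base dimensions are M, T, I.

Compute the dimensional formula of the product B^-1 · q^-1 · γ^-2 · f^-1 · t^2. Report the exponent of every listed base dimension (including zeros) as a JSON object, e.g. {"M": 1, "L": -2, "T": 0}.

{"M": -2, "T": 10, "I": 1}

Dimensional matrix (M×T×I by ω×B×q×γ×f×t):
  M: [ 0  1  1  0  0  0]
  T: [-1 -2 -3 -1 -1  1]
  I: [ 0 -1  0  0  0  0]
  [M]: (-1)·1+(-1)·1+(-2)·0+(-1)·0+(2)·0 = -2
  [T]: (-1)·-2+(-1)·-3+(-2)·-1+(-1)·-1+(2)·1 = 10
  [I]: (-1)·-1+(-1)·0+(-2)·0+(-1)·0+(2)·0 = 1
⇒ M^-2 T^10 I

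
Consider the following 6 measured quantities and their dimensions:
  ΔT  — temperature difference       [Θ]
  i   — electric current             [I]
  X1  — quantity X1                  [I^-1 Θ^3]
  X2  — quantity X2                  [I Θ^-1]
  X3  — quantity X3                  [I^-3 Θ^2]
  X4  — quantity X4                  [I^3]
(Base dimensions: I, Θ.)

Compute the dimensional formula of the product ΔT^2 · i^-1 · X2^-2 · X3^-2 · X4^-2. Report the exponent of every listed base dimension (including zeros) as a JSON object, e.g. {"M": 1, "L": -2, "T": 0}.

{"I": -3, "Θ": 0}

Write exponents as rows I,Θ / cols ΔT,i,X1,X2,X3,X4:
  I: [ 0  1 -1  1 -3  3]
  Θ: [ 1  0  3 -1  2  0]
  [I]: (2)·0+(-1)·1+(-2)·1+(-2)·-3+(-2)·3 = -3
  [Θ]: (2)·1+(-1)·0+(-2)·-1+(-2)·2+(-2)·0 = 0
⇒ I^-3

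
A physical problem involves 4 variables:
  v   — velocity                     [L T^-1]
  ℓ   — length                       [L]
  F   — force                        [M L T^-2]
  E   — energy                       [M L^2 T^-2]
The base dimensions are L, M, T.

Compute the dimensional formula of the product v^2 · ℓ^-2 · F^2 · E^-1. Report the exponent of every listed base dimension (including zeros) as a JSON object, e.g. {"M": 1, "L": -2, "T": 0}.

Dimensional matrix (L×M×T by v×ℓ×F×E):
  L: [ 1  1  1  2]
  M: [ 0  0  1  1]
  T: [-1  0 -2 -2]
  [L]: (2)·1+(-2)·1+(2)·1+(-1)·2 = 0
  [M]: (2)·0+(-2)·0+(2)·1+(-1)·1 = 1
  [T]: (2)·-1+(-2)·0+(2)·-2+(-1)·-2 = -4
⇒ M T^-4

{"L": 0, "M": 1, "T": -4}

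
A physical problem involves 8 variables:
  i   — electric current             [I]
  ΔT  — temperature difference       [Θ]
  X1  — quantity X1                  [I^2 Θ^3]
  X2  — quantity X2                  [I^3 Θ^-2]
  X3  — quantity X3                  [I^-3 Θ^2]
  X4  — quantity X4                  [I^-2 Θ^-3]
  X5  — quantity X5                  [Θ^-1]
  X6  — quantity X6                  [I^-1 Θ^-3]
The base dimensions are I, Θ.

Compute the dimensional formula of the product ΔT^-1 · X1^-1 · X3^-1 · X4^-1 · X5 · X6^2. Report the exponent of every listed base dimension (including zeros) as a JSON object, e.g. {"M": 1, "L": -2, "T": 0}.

{"I": 1, "Θ": -10}

Write exponents as rows I,Θ / cols i,ΔT,X1,X2,X3,X4,X5,X6:
  I: [ 1  0  2  3 -3 -2  0 -1]
  Θ: [ 0  1  3 -2  2 -3 -1 -3]
  [I]: (-1)·0+(-1)·2+(-1)·-3+(-1)·-2+(1)·0+(2)·-1 = 1
  [Θ]: (-1)·1+(-1)·3+(-1)·2+(-1)·-3+(1)·-1+(2)·-3 = -10
⇒ I Θ^-10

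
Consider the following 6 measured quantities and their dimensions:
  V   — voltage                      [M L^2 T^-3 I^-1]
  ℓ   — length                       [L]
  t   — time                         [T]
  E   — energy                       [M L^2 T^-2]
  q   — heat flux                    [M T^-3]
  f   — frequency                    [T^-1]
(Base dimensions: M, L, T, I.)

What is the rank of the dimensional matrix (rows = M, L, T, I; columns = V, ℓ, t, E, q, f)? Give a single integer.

4

Write exponents as rows M,L,T,I / cols V,ℓ,t,E,q,f:
  M: [ 1  0  0  1  1  0]
  L: [ 2  1  0  2  0  0]
  T: [-3  0  1 -2 -3 -1]
  I: [-1  0  0  0  0  0]
Row reduction gives pivot columns V,ℓ,t,E; rank = 4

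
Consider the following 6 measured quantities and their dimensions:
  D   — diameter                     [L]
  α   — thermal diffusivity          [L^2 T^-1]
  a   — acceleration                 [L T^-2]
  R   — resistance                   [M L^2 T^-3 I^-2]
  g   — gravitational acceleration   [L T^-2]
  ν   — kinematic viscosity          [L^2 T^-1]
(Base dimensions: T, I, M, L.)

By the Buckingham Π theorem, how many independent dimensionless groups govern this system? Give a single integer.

Write exponents as rows T,I,M,L / cols D,α,a,R,g,ν:
  T: [ 0 -1 -2 -3 -2 -1]
  I: [ 0  0  0 -2  0  0]
  M: [ 0  0  0  1  0  0]
  L: [ 1  2  1  2  1  2]
Row reduction gives pivot columns D,α,R; rank = 3
n=6, r=3 ⇒ 3 dimensionless groups

3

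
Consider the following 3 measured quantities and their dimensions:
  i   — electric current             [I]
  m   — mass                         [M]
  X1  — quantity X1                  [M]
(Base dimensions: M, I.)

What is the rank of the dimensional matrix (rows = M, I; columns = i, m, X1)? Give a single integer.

Write exponents as rows M,I / cols i,m,X1:
  M: [ 0  1  1]
  I: [ 1  0  0]
Row reduction gives pivot columns i,m; rank = 2

2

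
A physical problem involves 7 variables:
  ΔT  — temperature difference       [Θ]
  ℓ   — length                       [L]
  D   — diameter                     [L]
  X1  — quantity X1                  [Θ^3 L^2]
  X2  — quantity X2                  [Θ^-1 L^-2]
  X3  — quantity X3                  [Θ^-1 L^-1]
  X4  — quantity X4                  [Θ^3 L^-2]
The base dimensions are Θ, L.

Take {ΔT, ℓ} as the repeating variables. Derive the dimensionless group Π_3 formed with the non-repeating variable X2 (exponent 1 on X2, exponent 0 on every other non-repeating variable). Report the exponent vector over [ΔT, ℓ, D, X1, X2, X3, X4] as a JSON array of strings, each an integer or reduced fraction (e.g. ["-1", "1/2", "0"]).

["1", "2", "0", "0", "1", "0", "0"]

Write exponents as rows Θ,L / cols ΔT,ℓ,D,X1,X2,X3,X4:
  Θ: [ 1  0  0  3 -1 -1  3]
  L: [ 0  1  1  2 -2 -1 -2]
Echelon form has 2 nonzero rows (pivots: ΔT,ℓ)
Pivot set = {ΔT,ℓ}, free = {D,X1,X2,X3,X4}
RREF:
  r0: [   1    0    0    3   -1   -1    3]
  r1: [   0    1    1    2   -2   -1   -2]
Fix exponent of X2 at 1, D at 0, X1 at 0, X3 at 0, X4 at 0; solve each RREF row for its pivot's exponent:
  r0: exp(ΔT) + (-1)·1 = 0 ⇒ exp(ΔT) = 1
  r1: exp(ℓ) + (-2)·1 = 0 ⇒ exp(ℓ) = 2
Π_3 = ΔT · ℓ^2 · X2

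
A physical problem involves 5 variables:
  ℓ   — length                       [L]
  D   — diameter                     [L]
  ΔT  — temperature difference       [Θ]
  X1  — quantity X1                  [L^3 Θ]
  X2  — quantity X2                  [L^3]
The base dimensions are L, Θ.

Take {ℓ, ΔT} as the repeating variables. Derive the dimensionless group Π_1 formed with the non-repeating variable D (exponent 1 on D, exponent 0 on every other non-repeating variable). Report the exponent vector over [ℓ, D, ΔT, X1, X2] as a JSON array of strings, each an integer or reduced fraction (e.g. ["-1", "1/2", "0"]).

["-1", "1", "0", "0", "0"]

Exponent matrix [L,Θ] × [ℓ,D,ΔT,X1,X2]:
  L: [ 1  1  0  3  3]
  Θ: [ 0  0  1  1  0]
RREF → pivots at {ℓ,ΔT} ⇒ r = 2
Pivot set = {ℓ,ΔT}, free = {D,X1,X2}
RREF:
  r0: [   1    1    0    3    3]
  r1: [   0    0    1    1    0]
Fix exponent of D at 1, X1 at 0, X2 at 0; solve each RREF row for its pivot's exponent:
  r0: exp(ℓ) + (1)·1 = 0 ⇒ exp(ℓ) = -1
  r1: exp(ΔT) + (0)·1 = 0 ⇒ exp(ΔT) = 0
Π_1 = ℓ^-1 · D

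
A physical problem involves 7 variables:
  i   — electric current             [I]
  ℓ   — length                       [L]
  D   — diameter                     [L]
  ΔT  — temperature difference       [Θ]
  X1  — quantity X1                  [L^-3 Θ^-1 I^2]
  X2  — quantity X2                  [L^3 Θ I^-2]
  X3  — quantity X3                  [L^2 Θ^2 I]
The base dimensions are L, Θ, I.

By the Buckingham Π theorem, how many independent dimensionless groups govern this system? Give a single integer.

4

Write exponents as rows L,Θ,I / cols i,ℓ,D,ΔT,X1,X2,X3:
  L: [ 0  1  1  0 -3  3  2]
  Θ: [ 0  0  0  1 -1  1  2]
  I: [ 1  0  0  0  2 -2  1]
Echelon form has 3 nonzero rows (pivots: i,ℓ,ΔT)
n=7, r=3 ⇒ 4 dimensionless groups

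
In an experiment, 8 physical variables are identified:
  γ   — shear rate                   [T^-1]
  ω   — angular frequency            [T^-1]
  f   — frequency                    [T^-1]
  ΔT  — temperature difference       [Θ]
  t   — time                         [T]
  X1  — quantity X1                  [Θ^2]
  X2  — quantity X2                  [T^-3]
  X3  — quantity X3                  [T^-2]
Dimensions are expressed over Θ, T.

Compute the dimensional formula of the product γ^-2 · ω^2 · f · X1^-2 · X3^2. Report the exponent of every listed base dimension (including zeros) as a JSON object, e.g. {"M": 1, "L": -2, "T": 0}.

Exponent matrix [Θ,T] × [γ,ω,f,ΔT,t,X1,X2,X3]:
  Θ: [ 0  0  0  1  0  2  0  0]
  T: [-1 -1 -1  0  1  0 -3 -2]
  [Θ]: (-2)·0+(2)·0+(1)·0+(-2)·2+(2)·0 = -4
  [T]: (-2)·-1+(2)·-1+(1)·-1+(-2)·0+(2)·-2 = -5
⇒ Θ^-4 T^-5

{"Θ": -4, "T": -5}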